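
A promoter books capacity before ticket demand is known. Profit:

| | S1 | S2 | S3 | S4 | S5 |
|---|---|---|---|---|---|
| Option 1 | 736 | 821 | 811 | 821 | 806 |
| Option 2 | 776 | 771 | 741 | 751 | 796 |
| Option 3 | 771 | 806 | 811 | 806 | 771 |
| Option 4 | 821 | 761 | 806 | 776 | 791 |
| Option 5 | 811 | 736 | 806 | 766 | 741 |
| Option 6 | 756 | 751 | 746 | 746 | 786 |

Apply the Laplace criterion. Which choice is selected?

Row averages: Option 1=799, Option 2=767, Option 3=793, Option 4=791, Option 5=772, Option 6=757
Highest average = 799 → Option 1.

Option 1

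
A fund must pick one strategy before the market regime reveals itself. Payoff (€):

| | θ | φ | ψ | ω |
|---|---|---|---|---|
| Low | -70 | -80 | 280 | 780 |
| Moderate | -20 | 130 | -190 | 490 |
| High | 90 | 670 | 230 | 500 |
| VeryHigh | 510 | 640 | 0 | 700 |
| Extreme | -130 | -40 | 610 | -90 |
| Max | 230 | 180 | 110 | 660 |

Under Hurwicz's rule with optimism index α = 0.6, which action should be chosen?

Max

Low: 0.6·780 + 0.4·(-80) = 436
Moderate: 0.6·490 + 0.4·(-190) = 218
High: 0.6·670 + 0.4·90 = 438
VeryHigh: 0.6·700 + 0.4·0 = 420
Extreme: 0.6·610 + 0.4·(-130) = 314
Max: 0.6·660 + 0.4·110 = 440
Highest Hurwicz score = 440 → Max.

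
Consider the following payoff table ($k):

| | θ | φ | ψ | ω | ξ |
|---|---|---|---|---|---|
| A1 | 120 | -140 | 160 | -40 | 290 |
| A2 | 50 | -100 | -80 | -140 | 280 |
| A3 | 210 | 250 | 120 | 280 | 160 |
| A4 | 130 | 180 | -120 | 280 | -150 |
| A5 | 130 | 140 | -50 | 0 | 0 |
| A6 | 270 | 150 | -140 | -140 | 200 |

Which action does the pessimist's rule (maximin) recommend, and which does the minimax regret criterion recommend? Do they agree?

Row minima: A1=-140, A2=-140, A3=120, A4=-150, A5=-50, A6=-140
Best worst-case = 120 → A3.
Column bests: θ=270, φ=250, ψ=160, ω=280, ξ=290.
A1 regrets: 150, 390, 0, 320, 0 → max 390
A2 regrets: 220, 350, 240, 420, 10 → max 420
A3 regrets: 60, 0, 40, 0, 130 → max 130
A4 regrets: 140, 70, 280, 0, 440 → max 440
A5 regrets: 140, 110, 210, 280, 290 → max 290
A6 regrets: 0, 100, 300, 420, 90 → max 420
Smallest max regret = 130 → A3.

maximin → A3; minimax regret → A3 (agree)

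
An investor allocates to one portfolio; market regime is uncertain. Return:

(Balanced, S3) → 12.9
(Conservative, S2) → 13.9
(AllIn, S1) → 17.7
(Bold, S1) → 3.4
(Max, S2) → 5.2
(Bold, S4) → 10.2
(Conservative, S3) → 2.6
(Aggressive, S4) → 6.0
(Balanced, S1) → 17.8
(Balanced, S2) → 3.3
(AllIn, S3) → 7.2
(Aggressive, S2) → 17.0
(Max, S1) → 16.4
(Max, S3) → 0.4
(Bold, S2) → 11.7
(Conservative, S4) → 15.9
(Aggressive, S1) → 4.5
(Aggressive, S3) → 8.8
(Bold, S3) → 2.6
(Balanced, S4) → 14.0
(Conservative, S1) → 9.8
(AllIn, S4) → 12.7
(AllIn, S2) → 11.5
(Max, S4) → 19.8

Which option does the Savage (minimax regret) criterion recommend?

AllIn

Column bests: S1=17.8, S2=17.0, S3=12.9, S4=19.8.
Conservative regrets: 8.0, 3.1, 10.3, 3.9 → max 10.3
Balanced regrets: 0.0, 13.7, 0.0, 5.8 → max 13.7
Aggressive regrets: 13.3, 0.0, 4.1, 13.8 → max 13.8
Bold regrets: 14.4, 5.3, 10.3, 9.6 → max 14.4
AllIn regrets: 0.1, 5.5, 5.7, 7.1 → max 7.1
Max regrets: 1.4, 11.8, 12.5, 0.0 → max 12.5
Smallest max regret = 7.1 → AllIn.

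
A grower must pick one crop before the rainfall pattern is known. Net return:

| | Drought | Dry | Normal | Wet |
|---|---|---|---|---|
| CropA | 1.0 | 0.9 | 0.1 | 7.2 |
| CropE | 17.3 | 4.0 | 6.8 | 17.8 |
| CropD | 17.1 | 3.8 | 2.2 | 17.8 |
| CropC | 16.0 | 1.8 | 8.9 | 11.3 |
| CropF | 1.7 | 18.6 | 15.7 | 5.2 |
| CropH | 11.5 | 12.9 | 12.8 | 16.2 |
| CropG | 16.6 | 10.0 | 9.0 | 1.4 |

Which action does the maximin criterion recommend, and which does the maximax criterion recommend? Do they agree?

Row minima: CropA=0.1, CropE=4.0, CropD=2.2, CropC=1.8, CropF=1.7, CropH=11.5, CropG=1.4
Best worst-case = 11.5 → CropH.
Row maxima: CropA=7.2, CropE=17.8, CropD=17.8, CropC=16.0, CropF=18.6, CropH=16.2, CropG=16.6
Best best-case = 18.6 → CropF.

maximin → CropH; maximax → CropF (disagree)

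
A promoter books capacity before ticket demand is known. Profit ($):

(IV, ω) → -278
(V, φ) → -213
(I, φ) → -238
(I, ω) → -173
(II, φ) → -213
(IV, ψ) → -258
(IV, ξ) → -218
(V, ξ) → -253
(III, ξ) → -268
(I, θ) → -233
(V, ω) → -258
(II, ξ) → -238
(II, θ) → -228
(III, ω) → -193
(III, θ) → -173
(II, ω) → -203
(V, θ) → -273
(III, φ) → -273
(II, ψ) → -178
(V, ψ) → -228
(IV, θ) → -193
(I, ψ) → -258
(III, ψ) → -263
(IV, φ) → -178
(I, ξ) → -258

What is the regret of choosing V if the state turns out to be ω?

85

Best payoff under ω is -173.
Regret = -173 − (-258) = 85.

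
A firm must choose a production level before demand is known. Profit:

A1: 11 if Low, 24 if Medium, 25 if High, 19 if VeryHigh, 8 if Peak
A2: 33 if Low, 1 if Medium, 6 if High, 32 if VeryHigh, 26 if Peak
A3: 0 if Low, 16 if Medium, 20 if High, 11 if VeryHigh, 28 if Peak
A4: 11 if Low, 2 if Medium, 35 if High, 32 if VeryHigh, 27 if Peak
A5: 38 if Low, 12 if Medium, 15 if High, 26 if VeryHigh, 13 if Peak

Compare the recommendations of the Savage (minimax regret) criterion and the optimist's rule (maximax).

minimax regret → A5; maximax → A5 (agree)

Column bests: Low=38, Medium=24, High=35, VeryHigh=32, Peak=28.
A1 regrets: 27, 0, 10, 13, 20 → max 27
A2 regrets: 5, 23, 29, 0, 2 → max 29
A3 regrets: 38, 8, 15, 21, 0 → max 38
A4 regrets: 27, 22, 0, 0, 1 → max 27
A5 regrets: 0, 12, 20, 6, 15 → max 20
Smallest max regret = 20 → A5.
Row maxima: A1=25, A2=33, A3=28, A4=35, A5=38
Best best-case = 38 → A5.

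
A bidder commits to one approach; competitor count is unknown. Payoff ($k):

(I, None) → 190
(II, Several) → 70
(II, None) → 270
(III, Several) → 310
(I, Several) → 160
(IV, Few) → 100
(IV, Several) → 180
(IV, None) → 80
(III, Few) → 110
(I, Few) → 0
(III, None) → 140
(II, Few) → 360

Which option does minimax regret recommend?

II

Column bests: None=270, Few=360, Several=310.
I regrets: 80, 360, 150 → max 360
II regrets: 0, 0, 240 → max 240
III regrets: 130, 250, 0 → max 250
IV regrets: 190, 260, 130 → max 260
Smallest max regret = 240 → II.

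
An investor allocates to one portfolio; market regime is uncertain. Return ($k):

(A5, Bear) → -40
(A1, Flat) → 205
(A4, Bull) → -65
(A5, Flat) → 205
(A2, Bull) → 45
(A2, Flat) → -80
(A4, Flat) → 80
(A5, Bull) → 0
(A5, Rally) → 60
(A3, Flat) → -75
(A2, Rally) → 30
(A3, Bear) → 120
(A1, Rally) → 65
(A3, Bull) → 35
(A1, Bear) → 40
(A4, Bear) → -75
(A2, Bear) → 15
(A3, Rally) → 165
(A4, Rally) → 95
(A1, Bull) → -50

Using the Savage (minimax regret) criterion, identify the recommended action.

Column bests: Bear=120, Flat=205, Bull=45, Rally=165.
A1 regrets: 80, 0, 95, 100 → max 100
A2 regrets: 105, 285, 0, 135 → max 285
A3 regrets: 0, 280, 10, 0 → max 280
A4 regrets: 195, 125, 110, 70 → max 195
A5 regrets: 160, 0, 45, 105 → max 160
Smallest max regret = 100 → A1.

A1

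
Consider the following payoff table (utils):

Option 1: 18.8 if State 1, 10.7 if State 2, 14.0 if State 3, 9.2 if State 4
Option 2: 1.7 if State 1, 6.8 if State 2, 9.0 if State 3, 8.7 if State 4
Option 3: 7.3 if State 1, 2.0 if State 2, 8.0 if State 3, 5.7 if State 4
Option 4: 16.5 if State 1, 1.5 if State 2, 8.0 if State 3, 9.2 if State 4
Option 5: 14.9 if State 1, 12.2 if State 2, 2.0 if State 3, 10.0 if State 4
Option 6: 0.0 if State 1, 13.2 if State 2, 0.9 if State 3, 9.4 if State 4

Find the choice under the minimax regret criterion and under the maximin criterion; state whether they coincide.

minimax regret → Option 1; maximin → Option 1 (agree)

Column bests: State 1=18.8, State 2=13.2, State 3=14.0, State 4=10.0.
Option 1 regrets: 0.0, 2.5, 0.0, 0.8 → max 2.5
Option 2 regrets: 17.1, 6.4, 5.0, 1.3 → max 17.1
Option 3 regrets: 11.5, 11.2, 6.0, 4.3 → max 11.5
Option 4 regrets: 2.3, 11.7, 6.0, 0.8 → max 11.7
Option 5 regrets: 3.9, 1.0, 12.0, 0.0 → max 12.0
Option 6 regrets: 18.8, 0.0, 13.1, 0.6 → max 18.8
Smallest max regret = 2.5 → Option 1.
Row minima: Option 1=9.2, Option 2=1.7, Option 3=2.0, Option 4=1.5, Option 5=2.0, Option 6=0.0
Best worst-case = 9.2 → Option 1.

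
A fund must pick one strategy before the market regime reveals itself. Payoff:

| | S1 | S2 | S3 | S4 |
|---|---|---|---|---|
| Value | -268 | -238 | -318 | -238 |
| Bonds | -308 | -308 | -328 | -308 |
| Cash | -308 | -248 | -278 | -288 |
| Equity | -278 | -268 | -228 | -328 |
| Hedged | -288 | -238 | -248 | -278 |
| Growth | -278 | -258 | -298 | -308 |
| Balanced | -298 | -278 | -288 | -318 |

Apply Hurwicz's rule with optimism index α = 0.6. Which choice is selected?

Hedged

Value: 0.6·(-238) + 0.4·(-318) = -270
Bonds: 0.6·(-308) + 0.4·(-328) = -316
Cash: 0.6·(-248) + 0.4·(-308) = -272
Equity: 0.6·(-228) + 0.4·(-328) = -268
Hedged: 0.6·(-238) + 0.4·(-288) = -258
Growth: 0.6·(-258) + 0.4·(-308) = -278
Balanced: 0.6·(-278) + 0.4·(-318) = -294
Highest Hurwicz score = -258 → Hedged.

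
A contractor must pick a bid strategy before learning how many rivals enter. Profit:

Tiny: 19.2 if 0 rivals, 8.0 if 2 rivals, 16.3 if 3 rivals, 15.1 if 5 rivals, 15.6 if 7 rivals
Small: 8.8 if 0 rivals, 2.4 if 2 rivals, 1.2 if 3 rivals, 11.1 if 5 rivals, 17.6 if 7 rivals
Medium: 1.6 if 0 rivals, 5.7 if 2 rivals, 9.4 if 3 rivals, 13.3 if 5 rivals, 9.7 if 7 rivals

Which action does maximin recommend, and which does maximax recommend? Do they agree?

maximin → Tiny; maximax → Tiny (agree)

Row minima: Tiny=8.0, Small=1.2, Medium=1.6
Best worst-case = 8.0 → Tiny.
Row maxima: Tiny=19.2, Small=17.6, Medium=13.3
Best best-case = 19.2 → Tiny.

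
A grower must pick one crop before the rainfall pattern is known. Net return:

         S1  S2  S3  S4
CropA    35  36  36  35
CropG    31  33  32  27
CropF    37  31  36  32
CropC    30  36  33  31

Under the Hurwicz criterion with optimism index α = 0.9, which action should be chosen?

CropF

CropA: 0.9·36 + 0.1·35 = 35.9
CropG: 0.9·33 + 0.1·27 = 32.4
CropF: 0.9·37 + 0.1·31 = 36.4
CropC: 0.9·36 + 0.1·30 = 35.4
Highest Hurwicz score = 36.4 → CropF.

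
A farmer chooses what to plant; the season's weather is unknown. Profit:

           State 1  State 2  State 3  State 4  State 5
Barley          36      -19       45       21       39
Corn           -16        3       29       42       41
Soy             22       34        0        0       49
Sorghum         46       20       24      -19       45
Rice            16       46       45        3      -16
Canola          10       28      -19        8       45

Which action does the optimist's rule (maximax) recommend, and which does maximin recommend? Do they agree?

maximax → Soy; maximin → Soy (agree)

Row maxima: Barley=45, Corn=42, Soy=49, Sorghum=46, Rice=46, Canola=45
Best best-case = 49 → Soy.
Row minima: Barley=-19, Corn=-16, Soy=0, Sorghum=-19, Rice=-16, Canola=-19
Best worst-case = 0 → Soy.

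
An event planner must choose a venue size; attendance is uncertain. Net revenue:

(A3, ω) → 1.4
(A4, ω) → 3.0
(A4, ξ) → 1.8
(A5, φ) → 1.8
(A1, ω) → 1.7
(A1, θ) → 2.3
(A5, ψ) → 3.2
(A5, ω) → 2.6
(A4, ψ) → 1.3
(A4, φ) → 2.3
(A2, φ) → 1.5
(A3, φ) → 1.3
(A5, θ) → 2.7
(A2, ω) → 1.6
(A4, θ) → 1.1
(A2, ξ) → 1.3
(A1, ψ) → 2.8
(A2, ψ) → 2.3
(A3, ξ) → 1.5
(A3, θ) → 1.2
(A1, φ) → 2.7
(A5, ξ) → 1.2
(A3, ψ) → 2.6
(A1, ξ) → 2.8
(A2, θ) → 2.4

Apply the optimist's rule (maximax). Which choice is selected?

Row maxima: A1=2.8, A2=2.4, A3=2.6, A4=3.0, A5=3.2
Best best-case = 3.2 → A5.

A5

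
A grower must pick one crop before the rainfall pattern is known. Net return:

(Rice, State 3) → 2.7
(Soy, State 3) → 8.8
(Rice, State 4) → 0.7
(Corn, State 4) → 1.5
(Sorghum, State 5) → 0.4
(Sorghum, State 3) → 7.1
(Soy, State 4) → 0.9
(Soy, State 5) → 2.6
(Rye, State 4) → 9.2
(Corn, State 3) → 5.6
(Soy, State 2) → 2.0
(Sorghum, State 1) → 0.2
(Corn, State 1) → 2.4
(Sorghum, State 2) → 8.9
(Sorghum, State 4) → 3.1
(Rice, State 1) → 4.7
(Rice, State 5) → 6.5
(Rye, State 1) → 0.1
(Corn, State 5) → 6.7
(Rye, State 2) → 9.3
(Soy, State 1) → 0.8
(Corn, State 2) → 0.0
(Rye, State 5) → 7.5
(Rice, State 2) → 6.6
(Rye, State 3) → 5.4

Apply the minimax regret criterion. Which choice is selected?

Column bests: State 1=4.7, State 2=9.3, State 3=8.8, State 4=9.2, State 5=7.5.
Rye regrets: 4.6, 0.0, 3.4, 0.0, 0.0 → max 4.6
Corn regrets: 2.3, 9.3, 3.2, 7.7, 0.8 → max 9.3
Soy regrets: 3.9, 7.3, 0.0, 8.3, 4.9 → max 8.3
Rice regrets: 0.0, 2.7, 6.1, 8.5, 1.0 → max 8.5
Sorghum regrets: 4.5, 0.4, 1.7, 6.1, 7.1 → max 7.1
Smallest max regret = 4.6 → Rye.

Rye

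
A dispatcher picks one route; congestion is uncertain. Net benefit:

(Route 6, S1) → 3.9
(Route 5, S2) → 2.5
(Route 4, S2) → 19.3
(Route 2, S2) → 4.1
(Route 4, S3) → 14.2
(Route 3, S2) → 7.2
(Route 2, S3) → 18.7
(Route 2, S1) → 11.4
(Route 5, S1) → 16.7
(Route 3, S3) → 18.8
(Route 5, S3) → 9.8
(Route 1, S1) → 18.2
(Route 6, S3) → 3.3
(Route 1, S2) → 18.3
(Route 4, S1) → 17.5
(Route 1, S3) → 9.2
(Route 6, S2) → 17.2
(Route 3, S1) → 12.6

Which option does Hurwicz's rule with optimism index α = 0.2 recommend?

Route 1: 0.2·18.3 + 0.8·9.2 = 11.02
Route 2: 0.2·18.7 + 0.8·4.1 = 7.02
Route 3: 0.2·18.8 + 0.8·7.2 = 9.52
Route 4: 0.2·19.3 + 0.8·14.2 = 15.22
Route 5: 0.2·16.7 + 0.8·2.5 = 5.34
Route 6: 0.2·17.2 + 0.8·3.3 = 6.08
Highest Hurwicz score = 15.22 → Route 4.

Route 4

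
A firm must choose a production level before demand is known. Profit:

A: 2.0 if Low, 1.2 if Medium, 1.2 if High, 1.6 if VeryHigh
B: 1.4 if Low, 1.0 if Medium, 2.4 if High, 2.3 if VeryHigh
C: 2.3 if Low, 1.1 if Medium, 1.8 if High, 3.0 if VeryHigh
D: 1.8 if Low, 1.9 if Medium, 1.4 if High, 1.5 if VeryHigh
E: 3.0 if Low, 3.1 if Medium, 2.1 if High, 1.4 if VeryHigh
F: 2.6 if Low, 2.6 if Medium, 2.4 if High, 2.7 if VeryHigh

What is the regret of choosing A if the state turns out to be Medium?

1.9

Best payoff under Medium is 3.1.
Regret = 3.1 − 1.2 = 1.9.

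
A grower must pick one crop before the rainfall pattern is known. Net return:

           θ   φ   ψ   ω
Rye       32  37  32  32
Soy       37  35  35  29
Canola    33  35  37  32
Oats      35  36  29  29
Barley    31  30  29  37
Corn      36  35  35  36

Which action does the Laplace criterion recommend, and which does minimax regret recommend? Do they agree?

laplace → Corn; minimax regret → Corn (agree)

Row averages: Rye=33.25, Soy=34, Canola=34.25, Oats=32.25, Barley=31.75, Corn=35.5
Highest average = 35.5 → Corn.
Column bests: θ=37, φ=37, ψ=37, ω=37.
Rye regrets: 5, 0, 5, 5 → max 5
Soy regrets: 0, 2, 2, 8 → max 8
Canola regrets: 4, 2, 0, 5 → max 5
Oats regrets: 2, 1, 8, 8 → max 8
Barley regrets: 6, 7, 8, 0 → max 8
Corn regrets: 1, 2, 2, 1 → max 2
Smallest max regret = 2 → Corn.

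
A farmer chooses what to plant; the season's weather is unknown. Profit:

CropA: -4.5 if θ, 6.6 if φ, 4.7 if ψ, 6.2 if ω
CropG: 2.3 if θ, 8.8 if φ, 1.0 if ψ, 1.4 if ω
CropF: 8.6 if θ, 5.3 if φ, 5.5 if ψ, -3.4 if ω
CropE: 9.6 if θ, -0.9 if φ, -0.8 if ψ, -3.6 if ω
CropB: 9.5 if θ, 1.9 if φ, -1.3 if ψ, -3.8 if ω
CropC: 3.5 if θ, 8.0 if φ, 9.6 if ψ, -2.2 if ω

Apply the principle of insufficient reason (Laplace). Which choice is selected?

CropC

Row averages: CropA=3.25, CropG=3.375, CropF=4, CropE=1.075, CropB=1.575, CropC=4.725
Highest average = 4.725 → CropC.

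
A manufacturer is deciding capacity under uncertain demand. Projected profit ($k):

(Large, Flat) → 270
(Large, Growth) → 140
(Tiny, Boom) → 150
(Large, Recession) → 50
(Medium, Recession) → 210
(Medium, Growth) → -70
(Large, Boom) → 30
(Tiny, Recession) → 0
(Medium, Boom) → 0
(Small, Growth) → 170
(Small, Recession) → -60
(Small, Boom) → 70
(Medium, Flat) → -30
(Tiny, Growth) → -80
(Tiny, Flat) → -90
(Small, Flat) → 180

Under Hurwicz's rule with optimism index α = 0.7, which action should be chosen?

Tiny: 0.7·150 + 0.3·(-90) = 78
Small: 0.7·180 + 0.3·(-60) = 108
Medium: 0.7·210 + 0.3·(-70) = 126
Large: 0.7·270 + 0.3·30 = 198
Highest Hurwicz score = 198 → Large.

Large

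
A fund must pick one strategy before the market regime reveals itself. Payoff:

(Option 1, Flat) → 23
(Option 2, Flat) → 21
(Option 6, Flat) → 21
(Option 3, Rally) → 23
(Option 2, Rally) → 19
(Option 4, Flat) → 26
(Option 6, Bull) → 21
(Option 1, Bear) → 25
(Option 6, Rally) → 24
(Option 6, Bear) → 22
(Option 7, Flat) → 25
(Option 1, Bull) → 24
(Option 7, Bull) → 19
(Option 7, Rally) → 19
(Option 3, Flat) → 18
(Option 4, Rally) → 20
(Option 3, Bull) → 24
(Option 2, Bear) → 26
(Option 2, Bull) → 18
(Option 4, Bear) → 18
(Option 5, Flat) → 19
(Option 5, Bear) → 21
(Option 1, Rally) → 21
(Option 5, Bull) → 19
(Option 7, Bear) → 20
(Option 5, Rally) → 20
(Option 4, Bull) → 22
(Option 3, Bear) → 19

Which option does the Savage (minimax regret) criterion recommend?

Column bests: Bear=26, Flat=26, Bull=24, Rally=24.
Option 1 regrets: 1, 3, 0, 3 → max 3
Option 2 regrets: 0, 5, 6, 5 → max 6
Option 3 regrets: 7, 8, 0, 1 → max 8
Option 4 regrets: 8, 0, 2, 4 → max 8
Option 5 regrets: 5, 7, 5, 4 → max 7
Option 6 regrets: 4, 5, 3, 0 → max 5
Option 7 regrets: 6, 1, 5, 5 → max 6
Smallest max regret = 3 → Option 1.

Option 1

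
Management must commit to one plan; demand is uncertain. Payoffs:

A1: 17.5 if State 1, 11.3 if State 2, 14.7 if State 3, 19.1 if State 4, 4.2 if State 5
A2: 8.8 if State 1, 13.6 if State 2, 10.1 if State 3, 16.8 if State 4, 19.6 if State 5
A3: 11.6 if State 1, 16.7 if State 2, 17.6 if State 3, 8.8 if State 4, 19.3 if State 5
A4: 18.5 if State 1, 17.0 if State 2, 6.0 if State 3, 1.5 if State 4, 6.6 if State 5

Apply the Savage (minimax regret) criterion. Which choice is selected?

Column bests: State 1=18.5, State 2=17.0, State 3=17.6, State 4=19.1, State 5=19.6.
A1 regrets: 1.0, 5.7, 2.9, 0.0, 15.4 → max 15.4
A2 regrets: 9.7, 3.4, 7.5, 2.3, 0.0 → max 9.7
A3 regrets: 6.9, 0.3, 0.0, 10.3, 0.3 → max 10.3
A4 regrets: 0.0, 0.0, 11.6, 17.6, 13.0 → max 17.6
Smallest max regret = 9.7 → A2.

A2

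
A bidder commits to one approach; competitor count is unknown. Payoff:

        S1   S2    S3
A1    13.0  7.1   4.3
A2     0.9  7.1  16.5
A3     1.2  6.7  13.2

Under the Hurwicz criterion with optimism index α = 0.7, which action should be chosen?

A1: 0.7·13.0 + 0.3·4.3 = 10.39
A2: 0.7·16.5 + 0.3·0.9 = 11.82
A3: 0.7·13.2 + 0.3·1.2 = 9.6
Highest Hurwicz score = 11.82 → A2.

A2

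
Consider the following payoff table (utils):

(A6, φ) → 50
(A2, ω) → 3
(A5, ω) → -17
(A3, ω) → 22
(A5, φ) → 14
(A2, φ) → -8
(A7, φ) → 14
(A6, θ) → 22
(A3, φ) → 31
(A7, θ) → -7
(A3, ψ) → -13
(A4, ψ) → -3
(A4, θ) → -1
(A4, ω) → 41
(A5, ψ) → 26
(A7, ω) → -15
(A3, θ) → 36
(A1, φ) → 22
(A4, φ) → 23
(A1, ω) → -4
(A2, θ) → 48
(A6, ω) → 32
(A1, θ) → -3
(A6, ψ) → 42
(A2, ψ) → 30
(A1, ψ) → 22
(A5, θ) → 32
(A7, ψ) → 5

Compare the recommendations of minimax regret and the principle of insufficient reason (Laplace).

minimax regret → A6; laplace → A6 (agree)

Column bests: θ=48, φ=50, ψ=42, ω=41.
A1 regrets: 51, 28, 20, 45 → max 51
A2 regrets: 0, 58, 12, 38 → max 58
A3 regrets: 12, 19, 55, 19 → max 55
A4 regrets: 49, 27, 45, 0 → max 49
A5 regrets: 16, 36, 16, 58 → max 58
A6 regrets: 26, 0, 0, 9 → max 26
A7 regrets: 55, 36, 37, 56 → max 56
Smallest max regret = 26 → A6.
Row averages: A1=9.25, A2=18.25, A3=19, A4=15, A5=13.75, A6=36.5, A7=-0.75
Highest average = 36.5 → A6.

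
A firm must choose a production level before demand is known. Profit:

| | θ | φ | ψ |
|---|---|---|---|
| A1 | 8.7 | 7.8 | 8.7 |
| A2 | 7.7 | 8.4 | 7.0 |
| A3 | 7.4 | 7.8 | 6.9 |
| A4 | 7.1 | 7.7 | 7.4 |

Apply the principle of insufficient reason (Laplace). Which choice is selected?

Row averages: A1=8.4, A2=7.7, A3=221/30, A4=7.4
Highest average = 8.4 → A1.

A1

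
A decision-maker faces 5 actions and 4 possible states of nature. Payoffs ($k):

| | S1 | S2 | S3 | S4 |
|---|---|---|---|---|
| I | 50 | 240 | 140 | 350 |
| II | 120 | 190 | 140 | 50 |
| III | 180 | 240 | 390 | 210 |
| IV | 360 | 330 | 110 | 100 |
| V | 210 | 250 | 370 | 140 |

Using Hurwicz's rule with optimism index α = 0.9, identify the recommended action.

III

I: 0.9·350 + 0.1·50 = 320
II: 0.9·190 + 0.1·50 = 176
III: 0.9·390 + 0.1·180 = 369
IV: 0.9·360 + 0.1·100 = 334
V: 0.9·370 + 0.1·140 = 347
Highest Hurwicz score = 369 → III.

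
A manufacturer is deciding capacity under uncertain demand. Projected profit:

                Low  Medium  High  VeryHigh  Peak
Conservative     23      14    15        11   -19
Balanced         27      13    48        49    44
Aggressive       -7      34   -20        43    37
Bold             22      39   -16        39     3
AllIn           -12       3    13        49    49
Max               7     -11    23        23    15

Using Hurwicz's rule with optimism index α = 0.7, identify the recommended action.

Balanced

Conservative: 0.7·23 + 0.3·(-19) = 10.4
Balanced: 0.7·49 + 0.3·13 = 38.2
Aggressive: 0.7·43 + 0.3·(-20) = 24.1
Bold: 0.7·39 + 0.3·(-16) = 22.5
AllIn: 0.7·49 + 0.3·(-12) = 30.7
Max: 0.7·23 + 0.3·(-11) = 12.8
Highest Hurwicz score = 38.2 → Balanced.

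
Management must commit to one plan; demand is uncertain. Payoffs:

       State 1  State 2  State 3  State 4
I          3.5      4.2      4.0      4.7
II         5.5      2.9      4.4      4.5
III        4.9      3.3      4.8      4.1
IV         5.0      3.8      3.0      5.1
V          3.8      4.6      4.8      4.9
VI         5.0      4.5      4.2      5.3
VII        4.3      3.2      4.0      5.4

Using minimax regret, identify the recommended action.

Column bests: State 1=5.5, State 2=4.6, State 3=4.8, State 4=5.4.
I regrets: 2.0, 0.4, 0.8, 0.7 → max 2.0
II regrets: 0.0, 1.7, 0.4, 0.9 → max 1.7
III regrets: 0.6, 1.3, 0.0, 1.3 → max 1.3
IV regrets: 0.5, 0.8, 1.8, 0.3 → max 1.8
V regrets: 1.7, 0.0, 0.0, 0.5 → max 1.7
VI regrets: 0.5, 0.1, 0.6, 0.1 → max 0.6
VII regrets: 1.2, 1.4, 0.8, 0.0 → max 1.4
Smallest max regret = 0.6 → VI.

VI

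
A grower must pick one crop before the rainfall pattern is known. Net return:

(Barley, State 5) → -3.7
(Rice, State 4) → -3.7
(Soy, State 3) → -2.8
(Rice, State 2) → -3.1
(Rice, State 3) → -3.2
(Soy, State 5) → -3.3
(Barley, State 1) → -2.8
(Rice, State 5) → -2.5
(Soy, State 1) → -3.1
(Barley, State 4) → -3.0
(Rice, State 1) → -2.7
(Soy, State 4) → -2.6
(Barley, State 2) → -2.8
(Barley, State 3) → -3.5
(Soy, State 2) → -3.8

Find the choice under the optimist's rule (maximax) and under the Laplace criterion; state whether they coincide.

Row maxima: Rice=-2.5, Soy=-2.6, Barley=-2.8
Best best-case = -2.5 → Rice.
Row averages: Rice=-3.04, Soy=-3.12, Barley=-3.16
Highest average = -3.04 → Rice.

maximax → Rice; laplace → Rice (agree)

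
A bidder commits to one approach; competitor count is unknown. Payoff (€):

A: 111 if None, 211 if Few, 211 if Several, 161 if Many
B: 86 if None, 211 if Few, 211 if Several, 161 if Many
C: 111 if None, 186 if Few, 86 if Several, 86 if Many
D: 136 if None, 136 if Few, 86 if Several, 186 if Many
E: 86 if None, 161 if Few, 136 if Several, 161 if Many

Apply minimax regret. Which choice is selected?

A

Column bests: None=136, Few=211, Several=211, Many=186.
A regrets: 25, 0, 0, 25 → max 25
B regrets: 50, 0, 0, 25 → max 50
C regrets: 25, 25, 125, 100 → max 125
D regrets: 0, 75, 125, 0 → max 125
E regrets: 50, 50, 75, 25 → max 75
Smallest max regret = 25 → A.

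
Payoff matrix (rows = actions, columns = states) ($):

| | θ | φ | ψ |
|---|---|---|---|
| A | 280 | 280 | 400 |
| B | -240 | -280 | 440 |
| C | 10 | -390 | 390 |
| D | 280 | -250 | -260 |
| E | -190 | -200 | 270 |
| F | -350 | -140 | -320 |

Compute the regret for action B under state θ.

Best payoff under θ is 280.
Regret = 280 − (-240) = 520.

520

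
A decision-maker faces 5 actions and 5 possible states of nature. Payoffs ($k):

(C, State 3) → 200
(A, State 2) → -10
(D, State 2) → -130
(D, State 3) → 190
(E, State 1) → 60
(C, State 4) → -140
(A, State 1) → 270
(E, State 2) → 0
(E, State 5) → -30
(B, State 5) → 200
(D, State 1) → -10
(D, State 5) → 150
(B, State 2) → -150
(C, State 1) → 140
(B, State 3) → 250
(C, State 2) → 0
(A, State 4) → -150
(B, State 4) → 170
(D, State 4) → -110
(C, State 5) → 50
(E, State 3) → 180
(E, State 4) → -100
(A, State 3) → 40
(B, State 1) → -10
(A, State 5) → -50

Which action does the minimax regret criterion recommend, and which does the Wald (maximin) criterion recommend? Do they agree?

Column bests: State 1=270, State 2=0, State 3=250, State 4=170, State 5=200.
A regrets: 0, 10, 210, 320, 250 → max 320
B regrets: 280, 150, 0, 0, 0 → max 280
C regrets: 130, 0, 50, 310, 150 → max 310
D regrets: 280, 130, 60, 280, 50 → max 280
E regrets: 210, 0, 70, 270, 230 → max 270
Smallest max regret = 270 → E.
Row minima: A=-150, B=-150, C=-140, D=-130, E=-100
Best worst-case = -100 → E.

minimax regret → E; maximin → E (agree)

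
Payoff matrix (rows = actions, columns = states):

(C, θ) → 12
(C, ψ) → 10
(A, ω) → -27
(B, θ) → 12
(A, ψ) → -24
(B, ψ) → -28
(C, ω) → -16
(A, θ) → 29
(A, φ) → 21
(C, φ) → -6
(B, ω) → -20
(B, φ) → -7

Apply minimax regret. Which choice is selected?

Column bests: θ=29, φ=21, ψ=10, ω=-16.
A regrets: 0, 0, 34, 11 → max 34
B regrets: 17, 28, 38, 4 → max 38
C regrets: 17, 27, 0, 0 → max 27
Smallest max regret = 27 → C.

C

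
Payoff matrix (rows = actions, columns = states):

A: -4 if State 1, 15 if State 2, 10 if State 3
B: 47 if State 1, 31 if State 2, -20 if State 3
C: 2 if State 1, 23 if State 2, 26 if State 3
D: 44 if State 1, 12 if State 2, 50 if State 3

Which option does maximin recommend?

Row minima: A=-4, B=-20, C=2, D=12
Best worst-case = 12 → D.

D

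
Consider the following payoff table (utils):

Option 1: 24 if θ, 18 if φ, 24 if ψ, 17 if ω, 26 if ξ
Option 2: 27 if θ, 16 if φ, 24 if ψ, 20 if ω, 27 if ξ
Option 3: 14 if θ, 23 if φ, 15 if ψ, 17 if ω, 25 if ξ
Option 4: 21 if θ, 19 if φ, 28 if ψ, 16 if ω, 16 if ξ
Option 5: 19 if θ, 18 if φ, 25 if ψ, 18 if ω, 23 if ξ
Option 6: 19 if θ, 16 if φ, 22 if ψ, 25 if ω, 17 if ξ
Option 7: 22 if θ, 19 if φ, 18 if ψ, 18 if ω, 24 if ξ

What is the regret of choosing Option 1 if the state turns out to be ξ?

Best payoff under ξ is 27.
Regret = 27 − 26 = 1.

1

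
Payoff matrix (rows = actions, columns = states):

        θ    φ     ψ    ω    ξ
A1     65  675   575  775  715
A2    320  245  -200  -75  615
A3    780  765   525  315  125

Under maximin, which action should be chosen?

A3

Row minima: A1=65, A2=-200, A3=125
Best worst-case = 125 → A3.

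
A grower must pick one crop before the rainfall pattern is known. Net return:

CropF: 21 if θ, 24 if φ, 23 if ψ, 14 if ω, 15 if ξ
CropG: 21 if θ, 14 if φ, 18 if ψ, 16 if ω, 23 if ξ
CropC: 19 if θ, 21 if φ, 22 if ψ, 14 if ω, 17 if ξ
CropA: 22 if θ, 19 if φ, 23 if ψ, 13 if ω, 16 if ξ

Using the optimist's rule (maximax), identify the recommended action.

CropF

Row maxima: CropF=24, CropG=23, CropC=22, CropA=23
Best best-case = 24 → CropF.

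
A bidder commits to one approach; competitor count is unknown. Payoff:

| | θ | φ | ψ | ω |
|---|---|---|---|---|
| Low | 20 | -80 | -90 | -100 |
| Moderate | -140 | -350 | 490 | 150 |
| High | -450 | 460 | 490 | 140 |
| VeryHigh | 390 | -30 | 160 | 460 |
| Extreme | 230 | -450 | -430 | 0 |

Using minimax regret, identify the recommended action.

VeryHigh

Column bests: θ=390, φ=460, ψ=490, ω=460.
Low regrets: 370, 540, 580, 560 → max 580
Moderate regrets: 530, 810, 0, 310 → max 810
High regrets: 840, 0, 0, 320 → max 840
VeryHigh regrets: 0, 490, 330, 0 → max 490
Extreme regrets: 160, 910, 920, 460 → max 920
Smallest max regret = 490 → VeryHigh.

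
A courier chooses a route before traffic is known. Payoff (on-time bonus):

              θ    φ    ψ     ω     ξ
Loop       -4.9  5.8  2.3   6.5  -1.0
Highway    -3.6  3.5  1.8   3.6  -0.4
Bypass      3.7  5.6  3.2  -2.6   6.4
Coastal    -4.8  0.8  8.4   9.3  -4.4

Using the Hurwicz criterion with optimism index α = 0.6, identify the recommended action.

Loop: 0.6·6.5 + 0.4·(-4.9) = 1.94
Highway: 0.6·3.6 + 0.4·(-3.6) = 0.72
Bypass: 0.6·6.4 + 0.4·(-2.6) = 2.8
Coastal: 0.6·9.3 + 0.4·(-4.8) = 3.66
Highest Hurwicz score = 3.66 → Coastal.

Coastal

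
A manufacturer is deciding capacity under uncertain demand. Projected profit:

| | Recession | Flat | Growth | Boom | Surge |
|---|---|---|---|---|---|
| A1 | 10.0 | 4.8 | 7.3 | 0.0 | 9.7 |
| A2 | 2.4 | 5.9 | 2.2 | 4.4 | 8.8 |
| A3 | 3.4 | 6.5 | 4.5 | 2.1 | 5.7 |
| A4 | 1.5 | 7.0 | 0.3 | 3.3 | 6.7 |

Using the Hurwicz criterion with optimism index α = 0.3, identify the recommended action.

A2

A1: 0.3·10.0 + 0.7·0.0 = 3
A2: 0.3·8.8 + 0.7·2.2 = 4.18
A3: 0.3·6.5 + 0.7·2.1 = 3.42
A4: 0.3·7.0 + 0.7·0.3 = 2.31
Highest Hurwicz score = 4.18 → A2.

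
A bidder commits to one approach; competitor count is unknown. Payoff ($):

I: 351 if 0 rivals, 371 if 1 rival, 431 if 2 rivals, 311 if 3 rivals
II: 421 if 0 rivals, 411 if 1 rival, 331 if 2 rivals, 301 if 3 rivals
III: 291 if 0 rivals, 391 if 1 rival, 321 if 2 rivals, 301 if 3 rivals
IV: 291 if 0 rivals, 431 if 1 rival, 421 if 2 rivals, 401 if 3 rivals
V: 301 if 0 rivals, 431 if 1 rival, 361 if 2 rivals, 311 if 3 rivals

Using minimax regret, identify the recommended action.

I

Column bests: 0 rivals=421, 1 rival=431, 2 rivals=431, 3 rivals=401.
I regrets: 70, 60, 0, 90 → max 90
II regrets: 0, 20, 100, 100 → max 100
III regrets: 130, 40, 110, 100 → max 130
IV regrets: 130, 0, 10, 0 → max 130
V regrets: 120, 0, 70, 90 → max 120
Smallest max regret = 90 → I.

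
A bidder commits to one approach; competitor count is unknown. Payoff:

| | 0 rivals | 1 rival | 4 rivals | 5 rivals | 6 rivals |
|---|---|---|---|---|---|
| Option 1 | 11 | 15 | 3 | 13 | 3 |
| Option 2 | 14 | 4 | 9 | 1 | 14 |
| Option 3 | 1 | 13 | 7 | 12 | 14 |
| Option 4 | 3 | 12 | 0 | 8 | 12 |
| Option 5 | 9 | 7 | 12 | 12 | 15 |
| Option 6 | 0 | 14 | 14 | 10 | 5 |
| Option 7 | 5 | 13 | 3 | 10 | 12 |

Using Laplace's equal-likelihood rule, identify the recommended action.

Option 5

Row averages: Option 1=9, Option 2=8.4, Option 3=9.4, Option 4=7, Option 5=11, Option 6=8.6, Option 7=8.6
Highest average = 11 → Option 5.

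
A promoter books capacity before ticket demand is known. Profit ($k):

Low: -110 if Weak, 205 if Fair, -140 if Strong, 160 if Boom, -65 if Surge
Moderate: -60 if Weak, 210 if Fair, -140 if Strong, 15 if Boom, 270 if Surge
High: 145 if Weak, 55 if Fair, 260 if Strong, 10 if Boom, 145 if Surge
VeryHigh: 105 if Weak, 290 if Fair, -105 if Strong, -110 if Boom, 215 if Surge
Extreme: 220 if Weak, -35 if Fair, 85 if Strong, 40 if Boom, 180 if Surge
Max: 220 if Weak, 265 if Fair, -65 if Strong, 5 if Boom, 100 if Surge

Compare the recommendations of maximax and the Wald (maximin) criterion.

maximax → VeryHigh; maximin → High (disagree)

Row maxima: Low=205, Moderate=270, High=260, VeryHigh=290, Extreme=220, Max=265
Best best-case = 290 → VeryHigh.
Row minima: Low=-140, Moderate=-140, High=10, VeryHigh=-110, Extreme=-35, Max=-65
Best worst-case = 10 → High.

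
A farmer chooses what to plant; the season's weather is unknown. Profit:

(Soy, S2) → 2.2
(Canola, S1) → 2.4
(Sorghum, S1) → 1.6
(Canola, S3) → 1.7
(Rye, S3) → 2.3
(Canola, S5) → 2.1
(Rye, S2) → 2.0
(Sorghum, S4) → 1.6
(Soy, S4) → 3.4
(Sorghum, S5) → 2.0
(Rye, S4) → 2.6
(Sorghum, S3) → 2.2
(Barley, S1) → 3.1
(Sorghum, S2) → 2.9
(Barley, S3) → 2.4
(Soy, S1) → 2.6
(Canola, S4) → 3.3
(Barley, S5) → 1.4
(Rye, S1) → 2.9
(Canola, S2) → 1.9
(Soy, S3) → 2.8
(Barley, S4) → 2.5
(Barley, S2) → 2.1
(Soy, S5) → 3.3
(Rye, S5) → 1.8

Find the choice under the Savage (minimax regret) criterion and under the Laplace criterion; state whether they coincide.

Column bests: S1=3.1, S2=2.9, S3=2.8, S4=3.4, S5=3.3.
Sorghum regrets: 1.5, 0.0, 0.6, 1.8, 1.3 → max 1.8
Rye regrets: 0.2, 0.9, 0.5, 0.8, 1.5 → max 1.5
Barley regrets: 0.0, 0.8, 0.4, 0.9, 1.9 → max 1.9
Soy regrets: 0.5, 0.7, 0.0, 0.0, 0.0 → max 0.7
Canola regrets: 0.7, 1.0, 1.1, 0.1, 1.2 → max 1.2
Smallest max regret = 0.7 → Soy.
Row averages: Sorghum=2.06, Rye=2.32, Barley=2.3, Soy=2.86, Canola=2.28
Highest average = 2.86 → Soy.

minimax regret → Soy; laplace → Soy (agree)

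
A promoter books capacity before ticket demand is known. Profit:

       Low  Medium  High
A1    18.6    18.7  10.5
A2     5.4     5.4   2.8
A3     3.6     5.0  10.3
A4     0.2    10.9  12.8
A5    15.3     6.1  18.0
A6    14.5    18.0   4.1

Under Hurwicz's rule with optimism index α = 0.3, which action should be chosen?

A1: 0.3·18.7 + 0.7·10.5 = 12.96
A2: 0.3·5.4 + 0.7·2.8 = 3.58
A3: 0.3·10.3 + 0.7·3.6 = 5.61
A4: 0.3·12.8 + 0.7·0.2 = 3.98
A5: 0.3·18.0 + 0.7·6.1 = 9.67
A6: 0.3·18.0 + 0.7·4.1 = 8.27
Highest Hurwicz score = 12.96 → A1.

A1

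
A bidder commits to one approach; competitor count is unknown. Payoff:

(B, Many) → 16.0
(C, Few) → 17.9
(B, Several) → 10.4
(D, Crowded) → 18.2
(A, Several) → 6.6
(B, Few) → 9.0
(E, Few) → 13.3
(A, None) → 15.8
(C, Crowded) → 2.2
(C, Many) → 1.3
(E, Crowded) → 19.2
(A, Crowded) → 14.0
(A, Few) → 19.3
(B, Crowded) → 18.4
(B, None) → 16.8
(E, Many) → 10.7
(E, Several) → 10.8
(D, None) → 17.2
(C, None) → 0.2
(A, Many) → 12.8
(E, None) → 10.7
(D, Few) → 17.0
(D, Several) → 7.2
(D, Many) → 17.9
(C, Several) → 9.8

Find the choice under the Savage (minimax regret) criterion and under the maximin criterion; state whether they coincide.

minimax regret → D; maximin → E (disagree)

Column bests: None=17.2, Few=19.3, Several=10.8, Many=17.9, Crowded=19.2.
A regrets: 1.4, 0.0, 4.2, 5.1, 5.2 → max 5.2
B regrets: 0.4, 10.3, 0.4, 1.9, 0.8 → max 10.3
C regrets: 17.0, 1.4, 1.0, 16.6, 17.0 → max 17.0
D regrets: 0.0, 2.3, 3.6, 0.0, 1.0 → max 3.6
E regrets: 6.5, 6.0, 0.0, 7.2, 0.0 → max 7.2
Smallest max regret = 3.6 → D.
Row minima: A=6.6, B=9.0, C=0.2, D=7.2, E=10.7
Best worst-case = 10.7 → E.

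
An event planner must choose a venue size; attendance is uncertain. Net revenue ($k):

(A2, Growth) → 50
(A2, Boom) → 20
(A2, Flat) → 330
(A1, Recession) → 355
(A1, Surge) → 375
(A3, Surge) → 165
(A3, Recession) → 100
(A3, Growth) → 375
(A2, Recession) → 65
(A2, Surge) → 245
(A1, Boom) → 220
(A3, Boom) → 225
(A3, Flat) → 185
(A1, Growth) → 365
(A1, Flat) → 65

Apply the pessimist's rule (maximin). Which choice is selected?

Row minima: A1=65, A2=20, A3=100
Best worst-case = 100 → A3.

A3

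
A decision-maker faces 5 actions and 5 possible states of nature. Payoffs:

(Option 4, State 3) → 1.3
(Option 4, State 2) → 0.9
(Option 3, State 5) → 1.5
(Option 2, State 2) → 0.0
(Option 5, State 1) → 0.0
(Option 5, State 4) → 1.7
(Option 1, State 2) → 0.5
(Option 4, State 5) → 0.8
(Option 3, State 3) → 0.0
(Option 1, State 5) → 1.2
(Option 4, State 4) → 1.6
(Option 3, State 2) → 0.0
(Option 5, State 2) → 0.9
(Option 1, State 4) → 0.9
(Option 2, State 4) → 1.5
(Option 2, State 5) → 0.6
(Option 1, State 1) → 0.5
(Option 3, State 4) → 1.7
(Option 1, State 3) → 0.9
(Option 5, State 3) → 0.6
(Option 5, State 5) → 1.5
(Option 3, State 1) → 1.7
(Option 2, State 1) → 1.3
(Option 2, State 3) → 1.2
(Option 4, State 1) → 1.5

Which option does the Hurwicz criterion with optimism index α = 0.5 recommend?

Option 1: 0.5·1.2 + 0.5·0.5 = 0.85
Option 2: 0.5·1.5 + 0.5·0.0 = 0.75
Option 3: 0.5·1.7 + 0.5·0.0 = 0.85
Option 4: 0.5·1.6 + 0.5·0.8 = 1.2
Option 5: 0.5·1.7 + 0.5·0.0 = 0.85
Highest Hurwicz score = 1.2 → Option 4.

Option 4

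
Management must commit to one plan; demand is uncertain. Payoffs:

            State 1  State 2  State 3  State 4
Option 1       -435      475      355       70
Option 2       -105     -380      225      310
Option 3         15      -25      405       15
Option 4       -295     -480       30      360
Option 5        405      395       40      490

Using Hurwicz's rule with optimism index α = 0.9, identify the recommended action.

Option 1: 0.9·475 + 0.1·(-435) = 384
Option 2: 0.9·310 + 0.1·(-380) = 241
Option 3: 0.9·405 + 0.1·(-25) = 362
Option 4: 0.9·360 + 0.1·(-480) = 276
Option 5: 0.9·490 + 0.1·40 = 445
Highest Hurwicz score = 445 → Option 5.

Option 5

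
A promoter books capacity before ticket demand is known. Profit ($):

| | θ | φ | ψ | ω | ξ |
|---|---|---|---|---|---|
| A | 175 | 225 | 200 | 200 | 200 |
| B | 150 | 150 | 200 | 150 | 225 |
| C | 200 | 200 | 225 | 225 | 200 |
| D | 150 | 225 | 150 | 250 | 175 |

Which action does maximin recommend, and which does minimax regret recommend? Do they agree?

maximin → C; minimax regret → C (agree)

Row minima: A=175, B=150, C=200, D=150
Best worst-case = 200 → C.
Column bests: θ=200, φ=225, ψ=225, ω=250, ξ=225.
A regrets: 25, 0, 25, 50, 25 → max 50
B regrets: 50, 75, 25, 100, 0 → max 100
C regrets: 0, 25, 0, 25, 25 → max 25
D regrets: 50, 0, 75, 0, 50 → max 75
Smallest max regret = 25 → C.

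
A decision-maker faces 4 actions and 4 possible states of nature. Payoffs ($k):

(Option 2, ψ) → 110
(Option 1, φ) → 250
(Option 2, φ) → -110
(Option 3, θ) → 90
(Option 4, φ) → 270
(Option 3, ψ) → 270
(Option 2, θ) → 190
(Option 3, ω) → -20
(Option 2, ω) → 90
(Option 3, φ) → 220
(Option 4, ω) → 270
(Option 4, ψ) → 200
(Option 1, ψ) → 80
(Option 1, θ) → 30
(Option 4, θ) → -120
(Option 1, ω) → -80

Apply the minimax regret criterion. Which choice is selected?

Option 3

Column bests: θ=190, φ=270, ψ=270, ω=270.
Option 1 regrets: 160, 20, 190, 350 → max 350
Option 2 regrets: 0, 380, 160, 180 → max 380
Option 3 regrets: 100, 50, 0, 290 → max 290
Option 4 regrets: 310, 0, 70, 0 → max 310
Smallest max regret = 290 → Option 3.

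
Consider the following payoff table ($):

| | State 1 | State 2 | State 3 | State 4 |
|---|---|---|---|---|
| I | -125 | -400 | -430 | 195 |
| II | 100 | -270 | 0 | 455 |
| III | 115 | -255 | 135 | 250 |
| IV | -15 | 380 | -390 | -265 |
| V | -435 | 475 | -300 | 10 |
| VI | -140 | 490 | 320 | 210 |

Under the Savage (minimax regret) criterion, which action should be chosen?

VI

Column bests: State 1=115, State 2=490, State 3=320, State 4=455.
I regrets: 240, 890, 750, 260 → max 890
II regrets: 15, 760, 320, 0 → max 760
III regrets: 0, 745, 185, 205 → max 745
IV regrets: 130, 110, 710, 720 → max 720
V regrets: 550, 15, 620, 445 → max 620
VI regrets: 255, 0, 0, 245 → max 255
Smallest max regret = 255 → VI.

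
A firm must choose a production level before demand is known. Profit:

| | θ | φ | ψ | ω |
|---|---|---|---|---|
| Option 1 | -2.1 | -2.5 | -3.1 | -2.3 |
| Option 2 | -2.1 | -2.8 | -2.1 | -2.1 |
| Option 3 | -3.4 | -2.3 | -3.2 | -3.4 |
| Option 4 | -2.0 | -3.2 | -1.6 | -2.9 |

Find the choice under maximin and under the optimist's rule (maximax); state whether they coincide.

Row minima: Option 1=-3.1, Option 2=-2.8, Option 3=-3.4, Option 4=-3.2
Best worst-case = -2.8 → Option 2.
Row maxima: Option 1=-2.1, Option 2=-2.1, Option 3=-2.3, Option 4=-1.6
Best best-case = -1.6 → Option 4.

maximin → Option 2; maximax → Option 4 (disagree)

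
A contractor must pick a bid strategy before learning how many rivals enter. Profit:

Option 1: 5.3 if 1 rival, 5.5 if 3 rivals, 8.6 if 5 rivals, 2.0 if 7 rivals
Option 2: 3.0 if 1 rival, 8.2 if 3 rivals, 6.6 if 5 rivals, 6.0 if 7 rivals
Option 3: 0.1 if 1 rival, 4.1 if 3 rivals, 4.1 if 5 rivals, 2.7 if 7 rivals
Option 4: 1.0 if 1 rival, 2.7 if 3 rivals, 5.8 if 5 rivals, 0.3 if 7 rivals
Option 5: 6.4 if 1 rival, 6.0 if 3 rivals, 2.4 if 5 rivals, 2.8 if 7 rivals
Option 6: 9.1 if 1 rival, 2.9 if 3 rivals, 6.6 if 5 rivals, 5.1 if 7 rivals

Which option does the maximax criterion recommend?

Row maxima: Option 1=8.6, Option 2=8.2, Option 3=4.1, Option 4=5.8, Option 5=6.4, Option 6=9.1
Best best-case = 9.1 → Option 6.

Option 6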